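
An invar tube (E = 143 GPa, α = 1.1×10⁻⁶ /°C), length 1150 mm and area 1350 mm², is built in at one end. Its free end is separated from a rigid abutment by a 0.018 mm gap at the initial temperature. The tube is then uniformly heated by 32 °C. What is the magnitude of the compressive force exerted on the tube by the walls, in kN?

Unrestrained expansion: δ_free = αΔT L = 1.1×10⁻⁶ × 32 × 1150 = 0.04048 mm.
The gap closes (δ_free > 0.018 mm) and the wall then resists a further 0.04048 − 0.018 = 0.02248 mm of expansion.
Compatibility: PL/(AE) = 0.02248 mm, so σ = P/A = E × (0.02248/1150) = 2.795 MPa.
Force on the wall = σA = 2.795 × 1350 mm² = 3.774 kN.

P ≈ 3.77 kN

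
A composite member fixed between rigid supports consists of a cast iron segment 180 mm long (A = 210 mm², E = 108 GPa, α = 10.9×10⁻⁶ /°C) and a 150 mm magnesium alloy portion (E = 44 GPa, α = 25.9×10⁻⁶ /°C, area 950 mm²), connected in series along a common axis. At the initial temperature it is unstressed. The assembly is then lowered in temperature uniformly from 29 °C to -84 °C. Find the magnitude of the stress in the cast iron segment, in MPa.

Free thermal contraction of the whole bar: Σ αᵢΔT Lᵢ = 10.9×10⁻⁶×113×180 + 25.9×10⁻⁶×113×150 = 0.6607 mm.
The rigid supports impose zero overall length change; the single axial force P common to all segments must satisfy P Σ Lᵢ/(AᵢEᵢ) = δ_free.
Σ Lᵢ/(AᵢEᵢ) = 180/(210×108×10³) + 150/(950×44×10³) = 1.153×10⁻⁵ mm/N.
So P = 0.6607 / 1.153×10⁻⁵ = 57.33 kN, tensile.
σ_{cast iron} = P / A = 57330 / 210 = 273 MPa.

σ ≈ 273 MPa (tensile)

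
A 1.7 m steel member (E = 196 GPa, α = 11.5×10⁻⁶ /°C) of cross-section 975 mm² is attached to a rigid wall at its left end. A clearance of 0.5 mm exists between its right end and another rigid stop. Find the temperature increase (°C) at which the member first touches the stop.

Contact occurs when the free expansion equals the gap: αΔT L = 0.5 mm.
ΔT = 0.5 / (11.5×10⁻⁶ × 1700) = 25.58 °C.

ΔT ≈ 25.6 °C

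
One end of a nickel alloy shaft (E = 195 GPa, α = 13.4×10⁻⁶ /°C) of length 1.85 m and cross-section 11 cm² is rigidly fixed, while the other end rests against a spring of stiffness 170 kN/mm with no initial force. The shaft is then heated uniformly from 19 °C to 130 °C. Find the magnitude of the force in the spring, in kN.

P ≈ 190 kN

Free thermal expansion: δ_free = αΔT L = 13.4×10⁻⁶ × 111 × 1850 = 2.752 mm.
With a force P in the spring, the elastic change of the shaft is PL/(AE) and that of the spring is P/k; compatibility requires their sum to equal δ_free.
So P = δ_free / [L/(AE) + 1/k] = 2.752 / [ 1850/(1100×195×10³) + 1/(170×10³) ].
P = 2.752 / 1.451×10⁻⁵ = 189700 N.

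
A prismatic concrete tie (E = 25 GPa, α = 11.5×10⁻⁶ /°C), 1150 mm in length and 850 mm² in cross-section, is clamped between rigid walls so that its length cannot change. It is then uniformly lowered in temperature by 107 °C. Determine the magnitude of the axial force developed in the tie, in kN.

P ≈ 26.1 kN (tensile)

The ends cannot move, so σ = EαΔT = 25×10³ × 11.5×10⁻⁶ × 107 = 30.76 MPa.
P = AEαΔT = 850 × 25×10³ × 11.5×10⁻⁶ × 107 = 26.15 kN (tensile).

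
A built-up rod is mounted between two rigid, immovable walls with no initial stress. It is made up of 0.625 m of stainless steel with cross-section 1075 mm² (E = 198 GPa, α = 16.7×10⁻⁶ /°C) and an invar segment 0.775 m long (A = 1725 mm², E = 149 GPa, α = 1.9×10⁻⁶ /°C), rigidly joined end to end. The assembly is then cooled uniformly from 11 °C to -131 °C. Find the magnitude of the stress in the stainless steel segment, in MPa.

σ ≈ 264 MPa (tensile)

If the supports were absent, the total length change would be Σ αᵢΔT Lᵢ = 16.7×10⁻⁶×142×625 + 1.9×10⁻⁶×142×775 = 1.691 mm.
The walls prevent any net length change, so an axial force P (same in every segment) develops. Compatibility: P · Σ Lᵢ/(AᵢEᵢ) = δ_free.
Σ Lᵢ/(AᵢEᵢ) = 625/(1075×198×10³) + 775/(1725×149×10³) = 5.952×10⁻⁶ mm/N.
Hence P = δ_free / Σ(L/AE) = 1.691/5.952×10⁻⁶ = 284.2 kN (tensile).
σ_{stainless steel} = P / A = 284200 / 1075 = 264.3 MPa.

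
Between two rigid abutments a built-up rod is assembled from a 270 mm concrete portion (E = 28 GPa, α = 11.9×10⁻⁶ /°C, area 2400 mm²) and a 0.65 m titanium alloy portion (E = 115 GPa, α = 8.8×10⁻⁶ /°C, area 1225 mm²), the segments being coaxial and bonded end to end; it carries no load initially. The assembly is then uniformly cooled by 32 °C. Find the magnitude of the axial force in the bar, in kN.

Free thermal contraction of the whole bar: Σ αᵢΔT Lᵢ = 11.9×10⁻⁶×32×270 + 8.8×10⁻⁶×32×650 = 0.2859 mm.
The rigid supports impose zero overall length change; the single axial force P common to all segments must satisfy P Σ Lᵢ/(AᵢEᵢ) = δ_free.
The series flexibility is Σ Lᵢ/(AᵢEᵢ) = 270/(2400×28×10³) + 650/(1225×115×10³) = 8.632×10⁻⁶ mm/N.
P = 0.2859 / 8.632×10⁻⁶ = 33120 N = 33.12 kN, tensile.

P ≈ 33.1 kN (tensile)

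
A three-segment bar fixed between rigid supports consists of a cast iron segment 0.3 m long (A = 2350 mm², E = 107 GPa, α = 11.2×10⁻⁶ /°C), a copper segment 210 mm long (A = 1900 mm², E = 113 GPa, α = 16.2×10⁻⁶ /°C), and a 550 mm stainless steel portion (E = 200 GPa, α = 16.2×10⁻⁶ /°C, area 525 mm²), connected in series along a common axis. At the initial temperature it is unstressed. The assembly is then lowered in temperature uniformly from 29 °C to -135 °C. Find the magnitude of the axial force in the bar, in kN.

If the supports were absent, the total length change would be Σ αᵢΔT Lᵢ = 11.2×10⁻⁶×164×300 + 16.2×10⁻⁶×164×210 + 16.2×10⁻⁶×164×550 = 2.57 mm.
The rigid supports impose zero overall length change; the single axial force P common to all segments must satisfy P Σ Lᵢ/(AᵢEᵢ) = δ_free.
Σ Lᵢ/(AᵢEᵢ) = 300/(2350×107×10³) + 210/(1900×113×10³) + 550/(525×200×10³) = 7.409×10⁻⁶ mm/N.
So P = 2.57 / 7.409×10⁻⁶ = 346.9 kN, tensile.

P ≈ 347 kN (tensile)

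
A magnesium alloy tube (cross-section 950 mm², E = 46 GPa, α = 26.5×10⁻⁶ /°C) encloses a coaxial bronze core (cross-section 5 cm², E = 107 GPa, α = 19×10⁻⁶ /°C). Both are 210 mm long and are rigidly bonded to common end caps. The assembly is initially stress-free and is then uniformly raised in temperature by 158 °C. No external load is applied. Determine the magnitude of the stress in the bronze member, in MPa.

Both members must finish at the same length. With the larger α, the magnesium alloy tends to over-expand; the plates restrain it, putting the magnesium alloy in compression and the bronze in tension. With no external load the two internal forces are equal and opposite, magnitude P.
Setting the final lengths equal and cancelling L: (α₁ − α₂)ΔT = P/(A₁E₁) + P/(A₂E₂).
|α₁ − α₂|·ΔT = 7.5×10⁻⁶ × 158 = 0.001185.
1/(A₁E₁) + 1/(A₂E₂) = 1/(950×46×10³) + 1/(500×107×10³) = 4.157×10⁻⁸ N⁻¹.
So P = 0.001185 / 4.157×10⁻⁸ = 28.5 kN.
σ_{bronze} = P/A₂ = 28500/500 = 57.01 MPa, tensile.

σ ≈ 57 MPa (tensile)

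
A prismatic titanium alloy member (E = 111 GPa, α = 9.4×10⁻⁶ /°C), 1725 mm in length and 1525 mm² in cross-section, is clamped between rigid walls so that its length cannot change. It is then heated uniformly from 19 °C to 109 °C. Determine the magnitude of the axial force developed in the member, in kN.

Full restraint means ε = 0, so the stress is σ = EαΔT = 111×10³ × 9.4×10⁻⁶ × 90 = 93.91 MPa.
P = AEαΔT = 1525 × 111×10³ × 9.4×10⁻⁶ × 90 = 143.2 kN (compressive).

P ≈ 143 kN (compressive)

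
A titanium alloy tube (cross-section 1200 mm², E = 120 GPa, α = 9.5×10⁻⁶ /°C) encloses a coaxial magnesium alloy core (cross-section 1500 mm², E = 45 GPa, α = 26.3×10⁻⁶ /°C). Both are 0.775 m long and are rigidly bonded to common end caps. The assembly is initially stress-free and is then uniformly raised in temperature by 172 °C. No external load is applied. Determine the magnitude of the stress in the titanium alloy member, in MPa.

σ ≈ 111 MPa (tensile)

The magnesium alloy has the larger α, so on heating it would change length more than the titanium alloy if both were free. The rigid plates force a common final length, so the magnesium alloy is put into compression and the titanium alloy into tension, with equal and opposite forces P (no external load).
Setting the final lengths equal and cancelling L: (α₁ − α₂)ΔT = P/(A₁E₁) + P/(A₂E₂).
|α₁ − α₂|·ΔT = 16.8×10⁻⁶ × 172 = 0.00289.
1/(A₁E₁) + 1/(A₂E₂) = 1/(1200×120×10³) + 1/(1500×45×10³) = 2.176×10⁻⁸ N⁻¹.
P = 0.00289 / 2.176×10⁻⁸ = 132800 N = 132.8 kN.
σ_{titanium alloy} = P/A₁ = 132800/1200 = 110.7 MPa, tensile.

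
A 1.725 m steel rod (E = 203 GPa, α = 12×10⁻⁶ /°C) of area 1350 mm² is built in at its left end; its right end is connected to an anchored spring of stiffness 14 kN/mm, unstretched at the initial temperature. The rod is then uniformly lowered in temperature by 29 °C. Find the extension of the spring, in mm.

δ ≈ 0.552 mm

The unrestrained thermal change is αΔT L = 12×10⁻⁶ × 29 × 1725 = 0.6003 mm.
Let P be the tensile force in the spring. The rod extends elastically by PL/(AE) and the spring stretches by P/k; together these equal δ_free.
So P = δ_free / [L/(AE) + 1/k] = 0.6003 / [ 1725/(1350×203×10³) + 1/(14×10³) ].
P = 0.6003 / 7.772×10⁻⁵ = 7724 N.
Spring extension = P/k = 7724/(14×10³) = 0.5517 mm.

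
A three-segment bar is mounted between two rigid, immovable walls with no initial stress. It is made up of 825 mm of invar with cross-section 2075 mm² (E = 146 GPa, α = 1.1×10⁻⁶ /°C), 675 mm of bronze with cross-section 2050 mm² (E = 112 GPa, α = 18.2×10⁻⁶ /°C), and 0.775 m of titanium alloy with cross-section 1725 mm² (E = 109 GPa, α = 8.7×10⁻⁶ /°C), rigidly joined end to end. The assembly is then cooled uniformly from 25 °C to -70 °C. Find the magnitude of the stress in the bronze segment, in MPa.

With the walls removed the bar would change length by δ_free = Σ αᵢΔT Lᵢ = 1.1×10⁻⁶×95×825 + 18.2×10⁻⁶×95×675 + 8.7×10⁻⁶×95×775 = 1.894 mm.
Since the ends are fixed, an axial force P builds up, equal in every segment, with P · Σ Lᵢ/(AᵢEᵢ) = δ_free.
The series flexibility is Σ Lᵢ/(AᵢEᵢ) = 825/(2075×146×10³) + 675/(2050×112×10³) + 775/(1725×109×10³) = 9.785×10⁻⁶ mm/N.
Hence P = δ_free / Σ(L/AE) = 1.894/9.785×10⁻⁶ = 193.5 kN (tensile).
σ_{bronze} = P / A = 193500 / 2050 = 94.41 MPa.

σ ≈ 94.4 MPa (tensile)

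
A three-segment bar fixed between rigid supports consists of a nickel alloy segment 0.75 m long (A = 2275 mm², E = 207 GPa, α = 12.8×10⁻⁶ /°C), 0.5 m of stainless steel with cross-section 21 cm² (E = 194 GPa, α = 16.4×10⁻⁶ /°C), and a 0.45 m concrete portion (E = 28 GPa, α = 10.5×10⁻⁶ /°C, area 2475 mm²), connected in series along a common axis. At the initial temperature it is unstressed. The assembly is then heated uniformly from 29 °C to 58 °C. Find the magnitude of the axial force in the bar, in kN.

Free thermal expansion of the whole bar: Σ αᵢΔT Lᵢ = 12.8×10⁻⁶×29×750 + 16.4×10⁻⁶×29×500 + 10.5×10⁻⁶×29×450 = 0.6532 mm.
The walls prevent any net length change, so an axial force P (same in every segment) develops. Compatibility: P · Σ Lᵢ/(AᵢEᵢ) = δ_free.
The series flexibility is Σ Lᵢ/(AᵢEᵢ) = 750/(2275×207×10³) + 500/(2100×194×10³) + 450/(2475×28×10³) = 9.313×10⁻⁶ mm/N.
So P = 0.6532 / 9.313×10⁻⁶ = 70.14 kN, compressive.

P ≈ 70.1 kN (compressive)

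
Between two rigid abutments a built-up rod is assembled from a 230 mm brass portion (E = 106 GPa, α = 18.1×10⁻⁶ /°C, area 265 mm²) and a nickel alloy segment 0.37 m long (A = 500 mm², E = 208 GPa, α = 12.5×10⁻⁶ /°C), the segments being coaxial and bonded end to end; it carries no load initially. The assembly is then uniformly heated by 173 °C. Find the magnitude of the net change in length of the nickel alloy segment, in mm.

|ΔL| ≈ 0.34 mm

With the walls removed the bar would change length by δ_free = Σ αᵢΔT Lᵢ = 18.1×10⁻⁶×173×230 + 12.5×10⁻⁶×173×370 = 1.52 mm.
The rigid supports impose zero overall length change; the single axial force P common to all segments must satisfy P Σ Lᵢ/(AᵢEᵢ) = δ_free.
Σ Lᵢ/(AᵢEᵢ) = 230/(265×106×10³) + 370/(500×208×10³) = 1.175×10⁻⁵ mm/N.
P = 1.52 / 1.175×10⁻⁵ = 129400 N = 129.4 kN, compressive.
For the nickel alloy segment, free thermal change = 12.5×10⁻⁶×173×370 = 0.8001 mm and elastic change from P = 129400×370/(500×208×10³) = 0.4605 mm; these oppose, so the net change is 0.34 mm (segment lengthens).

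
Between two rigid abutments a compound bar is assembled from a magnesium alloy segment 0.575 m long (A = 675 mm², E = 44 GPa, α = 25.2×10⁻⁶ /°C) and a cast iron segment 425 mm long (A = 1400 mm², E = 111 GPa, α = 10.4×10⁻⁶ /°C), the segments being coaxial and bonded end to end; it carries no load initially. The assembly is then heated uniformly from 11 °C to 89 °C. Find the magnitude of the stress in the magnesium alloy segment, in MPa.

Free thermal expansion of the whole bar: Σ αᵢΔT Lᵢ = 25.2×10⁻⁶×78×575 + 10.4×10⁻⁶×78×425 = 1.475 mm.
The walls prevent any net length change, so an axial force P (same in every segment) develops. Compatibility: P · Σ Lᵢ/(AᵢEᵢ) = δ_free.
The series flexibility is Σ Lᵢ/(AᵢEᵢ) = 575/(675×44×10³) + 425/(1400×111×10³) = 2.21×10⁻⁵ mm/N.
P = 1.475 / 2.21×10⁻⁵ = 66760 N = 66.76 kN, compressive.
σ_{magnesium alloy} = P / A = 66760 / 675 = 98.9 MPa.

σ ≈ 98.9 MPa (compressive)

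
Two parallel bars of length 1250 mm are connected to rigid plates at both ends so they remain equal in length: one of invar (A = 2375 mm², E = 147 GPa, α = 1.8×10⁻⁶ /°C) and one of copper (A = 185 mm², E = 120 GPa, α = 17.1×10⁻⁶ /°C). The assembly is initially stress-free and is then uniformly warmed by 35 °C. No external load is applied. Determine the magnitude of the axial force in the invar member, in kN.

Both members must finish at the same length. With the larger α, the copper tends to over-expand; the plates restrain it, putting the copper in compression and the invar in tension. With no external load the two internal forces are equal and opposite, magnitude P.
Equating the net (thermal + elastic) strains gives |α₁ − α₂|·ΔT = P·[1/(A₁E₁) + 1/(A₂E₂)].
|α₁ − α₂|·ΔT = 15.3×10⁻⁶ × 35 = 0.0005355.
1/(A₁E₁) + 1/(A₂E₂) = 1/(2375×147×10³) + 1/(185×120×10³) = 4.791×10⁻⁸ N⁻¹.
So P = 0.0005355 / 4.791×10⁻⁸ = 11.18 kN.

P ≈ 11.2 kN (tensile in the invar)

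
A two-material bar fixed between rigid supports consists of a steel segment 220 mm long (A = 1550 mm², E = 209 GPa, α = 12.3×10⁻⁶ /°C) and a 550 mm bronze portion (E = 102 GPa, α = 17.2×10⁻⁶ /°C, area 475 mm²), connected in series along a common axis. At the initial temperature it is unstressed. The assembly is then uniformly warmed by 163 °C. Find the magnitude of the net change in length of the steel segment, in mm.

Free thermal expansion of the whole bar: Σ αᵢΔT Lᵢ = 12.3×10⁻⁶×163×220 + 17.2×10⁻⁶×163×550 = 1.983 mm.
The walls prevent any net length change, so an axial force P (same in every segment) develops. Compatibility: P · Σ Lᵢ/(AᵢEᵢ) = δ_free.
The series flexibility is Σ Lᵢ/(AᵢEᵢ) = 220/(1550×209×10³) + 550/(475×102×10³) = 1.203×10⁻⁵ mm/N.
So P = 1.983 / 1.203×10⁻⁵ = 164.8 kN, compressive.
For the steel segment, free thermal change = 12.3×10⁻⁶×163×220 = 0.4411 mm and elastic change from P = 164800×220/(1550×209×10³) = 0.1119 mm; these oppose, so the net change is 0.329 mm (segment lengthens).

|ΔL| ≈ 0.329 mm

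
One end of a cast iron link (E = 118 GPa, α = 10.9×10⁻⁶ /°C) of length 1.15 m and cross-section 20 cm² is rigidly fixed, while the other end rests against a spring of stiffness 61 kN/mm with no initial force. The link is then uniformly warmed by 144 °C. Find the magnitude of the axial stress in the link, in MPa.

The unrestrained thermal change is αΔT L = 10.9×10⁻⁶ × 144 × 1150 = 1.805 mm.
Let P be the compressive force at the spring. The link shortens elastically by PL/(AE) and the spring compresses by P/k; together these equal δ_free.
P [ L/(AE) + 1/k ] = δ_free → P [ 1150/(2000×118×10³) + 1/(61×10³) ] = 1.805.
P = 1.805 / 2.127×10⁻⁵ = 84880 N.
σ = P/A = 84880/2000 = 42.44 MPa.

σ ≈ 42.4 MPa (compressive)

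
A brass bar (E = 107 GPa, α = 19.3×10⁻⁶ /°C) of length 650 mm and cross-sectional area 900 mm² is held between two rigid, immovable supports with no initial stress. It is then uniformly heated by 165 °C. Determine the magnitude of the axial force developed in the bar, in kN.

With zero net strain, σ = E·αΔT = 107 GPa × 19.3×10⁻⁶ × 165 = 340.7 MPa.
P = AEαΔT = 900 × 107×10³ × 19.3×10⁻⁶ × 165 = 306.7 kN (compressive).

P ≈ 307 kN (compressive)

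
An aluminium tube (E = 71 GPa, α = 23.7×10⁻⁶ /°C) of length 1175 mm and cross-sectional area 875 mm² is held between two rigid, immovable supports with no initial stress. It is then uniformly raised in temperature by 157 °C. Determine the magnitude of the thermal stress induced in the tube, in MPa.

σ ≈ 264 MPa (compressive)

Because both ends are immovable the net strain is zero, and the suppressed thermal strain is αΔT = 23.7×10⁻⁶ × 157 = 3720.9×10⁻⁶.
Hence σ = E·αΔT = 71×10³ × 3720.9×10⁻⁶ = 264.2 MPa, compressive.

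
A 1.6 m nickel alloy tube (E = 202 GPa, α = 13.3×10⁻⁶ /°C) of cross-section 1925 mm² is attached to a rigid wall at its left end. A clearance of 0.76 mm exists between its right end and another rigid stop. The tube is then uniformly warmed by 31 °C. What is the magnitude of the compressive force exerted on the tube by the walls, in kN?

P ≈ 0 kN

Unrestrained expansion: δ_free = αΔT L = 13.3×10⁻⁶ × 31 × 1600 = 0.6597 mm.
Since δ_free = 0.66 mm is less than the 0.76 mm gap, the tube never touches the wall. No axial force develops.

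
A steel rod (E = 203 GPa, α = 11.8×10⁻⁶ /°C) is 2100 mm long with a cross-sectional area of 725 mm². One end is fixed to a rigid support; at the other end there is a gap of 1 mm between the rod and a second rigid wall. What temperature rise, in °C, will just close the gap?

Contact occurs when the free expansion equals the gap: αΔT L = 1 mm.
ΔT = 1 / (11.8×10⁻⁶ × 2100) = 40.36 °C.

ΔT ≈ 40.4 °C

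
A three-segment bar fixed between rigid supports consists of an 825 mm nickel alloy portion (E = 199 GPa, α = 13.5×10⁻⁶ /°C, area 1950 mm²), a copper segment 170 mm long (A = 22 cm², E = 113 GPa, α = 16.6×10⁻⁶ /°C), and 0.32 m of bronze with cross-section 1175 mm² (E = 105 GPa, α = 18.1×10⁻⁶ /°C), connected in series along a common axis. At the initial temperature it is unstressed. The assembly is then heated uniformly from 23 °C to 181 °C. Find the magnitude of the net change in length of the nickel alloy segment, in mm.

|ΔL| ≈ 0.532 mm

If the supports were absent, the total length change would be Σ αᵢΔT Lᵢ = 13.5×10⁻⁶×158×825 + 16.6×10⁻⁶×158×170 + 18.1×10⁻⁶×158×320 = 3.121 mm.
The walls prevent any net length change, so an axial force P (same in every segment) develops. Compatibility: P · Σ Lᵢ/(AᵢEᵢ) = δ_free.
Σ Lᵢ/(AᵢEᵢ) = 825/(1950×199×10³) + 170/(2200×113×10³) + 320/(1175×105×10³) = 5.404×10⁻⁶ mm/N.
Hence P = δ_free / Σ(L/AE) = 3.121/5.404×10⁻⁶ = 577.5 kN (compressive).
For the nickel alloy segment, free thermal change = 13.5×10⁻⁶×158×825 = 1.76 mm and elastic change from P = 577500×825/(1950×199×10³) = 1.228 mm; these oppose, so the net change is 0.532 mm (segment lengthens).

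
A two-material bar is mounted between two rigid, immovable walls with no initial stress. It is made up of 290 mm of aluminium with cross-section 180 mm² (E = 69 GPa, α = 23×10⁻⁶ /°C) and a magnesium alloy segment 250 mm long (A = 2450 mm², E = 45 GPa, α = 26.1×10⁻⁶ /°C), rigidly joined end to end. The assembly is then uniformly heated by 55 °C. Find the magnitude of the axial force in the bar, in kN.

If the supports were absent, the total length change would be Σ αᵢΔT Lᵢ = 23×10⁻⁶×55×290 + 26.1×10⁻⁶×55×250 = 0.7257 mm.
The rigid supports impose zero overall length change; the single axial force P common to all segments must satisfy P Σ Lᵢ/(AᵢEᵢ) = δ_free.
Σ Lᵢ/(AᵢEᵢ) = 290/(180×69×10³) + 250/(2450×45×10³) = 2.562×10⁻⁵ mm/N.
P = 0.7257 / 2.562×10⁻⁵ = 28330 N = 28.33 kN, compressive.

P ≈ 28.3 kN (compressive)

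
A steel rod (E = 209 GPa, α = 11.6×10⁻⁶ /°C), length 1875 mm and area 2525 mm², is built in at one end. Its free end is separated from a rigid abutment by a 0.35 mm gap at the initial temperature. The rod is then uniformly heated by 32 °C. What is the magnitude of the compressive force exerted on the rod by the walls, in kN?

P ≈ 97.4 kN

If the wall were absent the rod would grow by αΔT L = 11.6×10⁻⁶ × 32 × 1875 = 0.696 mm.
This exceeds the 0.35 mm gap, so the wall pushes back. The portion of expansion that must be recovered elastically is δ_free − gap = 0.696 − 0.35 = 0.346 mm.
So σ = E(δ_free − g)/L = 209×10³ × 0.346/1875 = 38.57 MPa.
P = σA = 38.57 × 2525 = 97.38 kN.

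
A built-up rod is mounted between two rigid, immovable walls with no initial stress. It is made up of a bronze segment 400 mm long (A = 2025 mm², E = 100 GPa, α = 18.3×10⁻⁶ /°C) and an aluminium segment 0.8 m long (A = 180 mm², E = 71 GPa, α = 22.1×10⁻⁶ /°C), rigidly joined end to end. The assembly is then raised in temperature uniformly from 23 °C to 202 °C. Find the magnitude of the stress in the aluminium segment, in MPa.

σ ≈ 385 MPa (compressive)

Free thermal expansion of the whole bar: Σ αᵢΔT Lᵢ = 18.3×10⁻⁶×179×400 + 22.1×10⁻⁶×179×800 = 4.475 mm.
Since the ends are fixed, an axial force P builds up, equal in every segment, with P · Σ Lᵢ/(AᵢEᵢ) = δ_free.
Σ Lᵢ/(AᵢEᵢ) = 400/(2025×100×10³) + 800/(180×71×10³) = 6.457×10⁻⁵ mm/N.
So P = 4.475 / 6.457×10⁻⁵ = 69.3 kN, compressive.
σ_{aluminium} = P / A = 69300 / 180 = 385 MPa.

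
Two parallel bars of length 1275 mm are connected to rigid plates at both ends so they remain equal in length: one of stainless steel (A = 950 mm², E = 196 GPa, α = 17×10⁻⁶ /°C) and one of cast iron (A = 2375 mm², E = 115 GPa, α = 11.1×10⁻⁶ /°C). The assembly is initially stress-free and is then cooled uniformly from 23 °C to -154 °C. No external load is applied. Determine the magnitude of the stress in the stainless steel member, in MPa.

σ ≈ 122 MPa (tensile)

Both members must finish at the same length. With the larger α, the stainless steel tends to over-contract; the plates restrain it, putting the stainless steel in tension and the cast iron in compression. With no external load the two internal forces are equal and opposite, magnitude P.
Equating the net (thermal + elastic) strains gives |α₁ − α₂|·ΔT = P·[1/(A₁E₁) + 1/(A₂E₂)].
|α₁ − α₂|·ΔT = 5.9×10⁻⁶ × 177 = 0.001044.
1/(A₁E₁) + 1/(A₂E₂) = 1/(950×196×10³) + 1/(2375×115×10³) = 9.032×10⁻⁹ N⁻¹.
So P = 0.001044 / 9.032×10⁻⁹ = 115.6 kN.
σ_{stainless steel} = P/A₁ = 115600/950 = 121.7 MPa, tensile.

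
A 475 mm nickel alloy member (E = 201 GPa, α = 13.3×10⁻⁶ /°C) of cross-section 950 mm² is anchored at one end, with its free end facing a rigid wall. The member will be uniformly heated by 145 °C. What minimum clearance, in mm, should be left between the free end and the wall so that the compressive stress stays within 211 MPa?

With no wall the member would lengthen by αΔT L = 13.3×10⁻⁶ × 145 × 475 = 0.916 mm.
A stress of 211 MPa corresponds to the wall pushing the member back by σL/E = 211×475/(201×10³) = 0.4986 mm.
The gap must absorb the remainder: g_min = 0.916 − 0.4986 = 0.4174 mm.

g ≈ 0.417 mm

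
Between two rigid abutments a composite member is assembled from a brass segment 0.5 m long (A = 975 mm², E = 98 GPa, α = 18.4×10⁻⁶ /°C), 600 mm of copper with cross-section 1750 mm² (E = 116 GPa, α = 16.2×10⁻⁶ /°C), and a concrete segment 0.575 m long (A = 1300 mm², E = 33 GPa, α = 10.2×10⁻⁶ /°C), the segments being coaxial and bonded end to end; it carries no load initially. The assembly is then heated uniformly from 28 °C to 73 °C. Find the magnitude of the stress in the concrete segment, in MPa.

σ ≈ 39.7 MPa (compressive)

Free thermal expansion of the whole bar: Σ αᵢΔT Lᵢ = 18.4×10⁻⁶×45×500 + 16.2×10⁻⁶×45×600 + 10.2×10⁻⁶×45×575 = 1.115 mm.
Since the ends are fixed, an axial force P builds up, equal in every segment, with P · Σ Lᵢ/(AᵢEᵢ) = δ_free.
The series flexibility is Σ Lᵢ/(AᵢEᵢ) = 500/(975×98×10³) + 600/(1750×116×10³) + 575/(1300×33×10³) = 2.159×10⁻⁵ mm/N.
P = 1.115 / 2.159×10⁻⁵ = 51660 N = 51.66 kN, compressive.
σ_{concrete} = P / A = 51660 / 1300 = 39.73 MPa.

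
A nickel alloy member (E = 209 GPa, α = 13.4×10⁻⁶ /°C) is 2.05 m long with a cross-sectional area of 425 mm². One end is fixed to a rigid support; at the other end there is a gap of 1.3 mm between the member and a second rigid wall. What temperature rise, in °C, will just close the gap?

The gap closes when αΔT L = 1.3 mm, since the member is still unstressed at that instant.
So ΔT = g/(αL) = 1.3/(13.4×10⁻⁶ × 2050) = 47.32 °C.

ΔT ≈ 47.3 °C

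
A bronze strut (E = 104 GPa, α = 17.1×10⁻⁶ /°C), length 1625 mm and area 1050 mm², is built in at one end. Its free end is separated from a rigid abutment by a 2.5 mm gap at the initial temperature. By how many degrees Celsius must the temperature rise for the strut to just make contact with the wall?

ΔT ≈ 90 °C

The gap closes when αΔT L = 2.5 mm, since the strut is still unstressed at that instant.
So ΔT = g/(αL) = 2.5/(17.1×10⁻⁶ × 1625) = 89.97 °C.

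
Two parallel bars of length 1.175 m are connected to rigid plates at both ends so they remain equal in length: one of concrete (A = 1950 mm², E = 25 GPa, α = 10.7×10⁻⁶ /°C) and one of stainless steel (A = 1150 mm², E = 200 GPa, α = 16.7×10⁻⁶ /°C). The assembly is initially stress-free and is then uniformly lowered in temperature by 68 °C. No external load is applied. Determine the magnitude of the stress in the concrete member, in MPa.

σ ≈ 8.42 MPa (compressive)

The stainless steel has the larger α, so on cooling it would change length more than the concrete if both were free. The rigid plates force a common final length, so the stainless steel is put into tension and the concrete into compression, with equal and opposite forces P (no external load).
Equating the net (thermal + elastic) strains gives |α₁ − α₂|·ΔT = P·[1/(A₁E₁) + 1/(A₂E₂)].
|α₁ − α₂|·ΔT = 6×10⁻⁶ × 68 = 0.000408.
1/(A₁E₁) + 1/(A₂E₂) = 1/(1950×25×10³) + 1/(1150×200×10³) = 2.486×10⁻⁸ N⁻¹.
P = 0.000408 / 2.486×10⁻⁸ = 16410 N = 16.41 kN.
σ_{concrete} = P/A₁ = 16410/1950 = 8.416 MPa, compressive.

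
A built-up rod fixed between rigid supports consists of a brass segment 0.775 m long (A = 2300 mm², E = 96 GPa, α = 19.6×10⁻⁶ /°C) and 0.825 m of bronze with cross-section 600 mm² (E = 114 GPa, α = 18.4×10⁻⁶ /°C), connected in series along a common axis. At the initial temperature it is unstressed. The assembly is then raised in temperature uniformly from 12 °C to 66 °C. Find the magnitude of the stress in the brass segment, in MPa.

If the supports were absent, the total length change would be Σ αᵢΔT Lᵢ = 19.6×10⁻⁶×54×775 + 18.4×10⁻⁶×54×825 = 1.64 mm.
The rigid supports impose zero overall length change; the single axial force P common to all segments must satisfy P Σ Lᵢ/(AᵢEᵢ) = δ_free.
Σ Lᵢ/(AᵢEᵢ) = 775/(2300×96×10³) + 825/(600×114×10³) = 1.557×10⁻⁵ mm/N.
P = 1.64 / 1.557×10⁻⁵ = 105300 N = 105.3 kN, compressive.
σ_{brass} = P / A = 105300 / 2300 = 45.79 MPa.

σ ≈ 45.8 MPa (compressive)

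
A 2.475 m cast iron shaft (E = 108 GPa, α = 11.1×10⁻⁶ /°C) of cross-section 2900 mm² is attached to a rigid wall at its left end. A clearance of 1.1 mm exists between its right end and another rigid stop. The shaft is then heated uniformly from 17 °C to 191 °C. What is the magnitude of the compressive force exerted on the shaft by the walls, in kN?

Unrestrained expansion: δ_free = αΔT L = 11.1×10⁻⁶ × 174 × 2475 = 4.78 mm.
The gap closes (δ_free > 1.1 mm) and the wall then resists a further 4.78 − 1.1 = 3.68 mm of expansion.
Compatibility: PL/(AE) = 3.68 mm, so σ = P/A = E × (3.68/2475) = 160.6 MPa.
P = σA = 160.6 × 2900 = 465.7 kN.

P ≈ 466 kN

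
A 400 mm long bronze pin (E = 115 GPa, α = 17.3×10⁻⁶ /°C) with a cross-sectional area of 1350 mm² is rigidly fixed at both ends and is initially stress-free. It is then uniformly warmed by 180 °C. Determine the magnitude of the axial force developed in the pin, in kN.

With zero net strain, σ = E·αΔT = 115 GPa × 17.3×10⁻⁶ × 180 = 358.1 MPa.
P = AEαΔT = 1350 × 115×10³ × 17.3×10⁻⁶ × 180 = 483.4 kN (compressive).

P ≈ 483 kN (compressive)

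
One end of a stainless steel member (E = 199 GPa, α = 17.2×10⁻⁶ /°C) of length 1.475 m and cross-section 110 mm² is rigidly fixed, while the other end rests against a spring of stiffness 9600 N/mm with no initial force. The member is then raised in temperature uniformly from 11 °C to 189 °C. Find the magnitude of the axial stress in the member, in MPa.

σ ≈ 239 MPa (compressive)

Free thermal expansion: δ_free = αΔT L = 17.2×10⁻⁶ × 178 × 1475 = 4.516 mm.
Let P be the compressive force at the spring. The member shortens elastically by PL/(AE) and the spring compresses by P/k; together these equal δ_free.
P [ L/(AE) + 1/k ] = δ_free → P [ 1475/(110×199×10³) + 1/(9600) ] = 4.516.
P = 4.516 / 0.0001715 = 26320 N.
σ = P/A = 26320/110 = 239.3 MPa.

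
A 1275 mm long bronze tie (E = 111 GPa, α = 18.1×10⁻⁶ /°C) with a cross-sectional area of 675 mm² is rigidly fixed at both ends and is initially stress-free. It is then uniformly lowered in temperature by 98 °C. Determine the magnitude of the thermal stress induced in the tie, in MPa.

σ ≈ 197 MPa (tensile)

Because both ends are immovable the net strain is zero, and the suppressed thermal strain is αΔT = 18.1×10⁻⁶ × 98 = 1773.8×10⁻⁶.
Hence σ = E·αΔT = 111×10³ × 1773.8×10⁻⁶ = 196.9 MPa, tensile.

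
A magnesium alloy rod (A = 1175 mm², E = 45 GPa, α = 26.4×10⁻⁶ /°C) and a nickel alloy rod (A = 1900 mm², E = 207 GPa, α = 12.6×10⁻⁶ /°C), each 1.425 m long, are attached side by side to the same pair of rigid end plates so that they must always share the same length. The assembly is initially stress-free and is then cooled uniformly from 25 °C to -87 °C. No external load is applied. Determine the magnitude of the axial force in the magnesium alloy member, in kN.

Equilibrium of a rigid end plate with no external load gives equal and opposite internal forces ±P in the two members. Since α_{magnesium alloy} > α_{nickel alloy}, cooling drives the magnesium alloy into tension and the nickel alloy into compression.
Equating the net (thermal + elastic) strains gives |α₁ − α₂|·ΔT = P·[1/(A₁E₁) + 1/(A₂E₂)].
|α₁ − α₂|·ΔT = 13.8×10⁻⁶ × 112 = 0.001546.
1/(A₁E₁) + 1/(A₂E₂) = 1/(1175×45×10³) + 1/(1900×207×10³) = 2.146×10⁻⁸ N⁻¹.
So P = 0.001546 / 2.146×10⁻⁸ = 72.04 kN.

P ≈ 72 kN (tensile in the magnesium alloy)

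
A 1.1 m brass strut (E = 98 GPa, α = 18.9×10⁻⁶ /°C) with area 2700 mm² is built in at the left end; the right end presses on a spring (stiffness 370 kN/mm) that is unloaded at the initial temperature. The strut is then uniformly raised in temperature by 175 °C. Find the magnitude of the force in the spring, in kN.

P ≈ 530 kN

The unrestrained thermal change is αΔT L = 18.9×10⁻⁶ × 175 × 1100 = 3.638 mm.
With a force P in the spring, the elastic change of the strut is PL/(AE) and that of the spring is P/k; compatibility requires their sum to equal δ_free.
So P = δ_free / [L/(AE) + 1/k] = 3.638 / [ 1100/(2700×98×10³) + 1/(370×10³) ].
P = 3.638 / 6.86×10⁻⁶ = 530400 N.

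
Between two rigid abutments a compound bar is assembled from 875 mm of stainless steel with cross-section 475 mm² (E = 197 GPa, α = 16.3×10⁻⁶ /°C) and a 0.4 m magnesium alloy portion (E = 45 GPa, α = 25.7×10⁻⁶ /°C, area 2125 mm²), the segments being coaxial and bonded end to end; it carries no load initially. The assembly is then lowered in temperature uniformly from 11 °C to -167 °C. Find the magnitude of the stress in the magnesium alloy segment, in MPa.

With the walls removed the bar would change length by δ_free = Σ αᵢΔT Lᵢ = 16.3×10⁻⁶×178×875 + 25.7×10⁻⁶×178×400 = 4.369 mm.
Since the ends are fixed, an axial force P builds up, equal in every segment, with P · Σ Lᵢ/(AᵢEᵢ) = δ_free.
The series flexibility is Σ Lᵢ/(AᵢEᵢ) = 875/(475×197×10³) + 400/(2125×45×10³) = 1.353×10⁻⁵ mm/N.
P = 4.369 / 1.353×10⁻⁵ = 322800 N = 322.8 kN, tensile.
σ_{magnesium alloy} = P / A = 322800 / 2125 = 151.9 MPa.

σ ≈ 152 MPa (tensile)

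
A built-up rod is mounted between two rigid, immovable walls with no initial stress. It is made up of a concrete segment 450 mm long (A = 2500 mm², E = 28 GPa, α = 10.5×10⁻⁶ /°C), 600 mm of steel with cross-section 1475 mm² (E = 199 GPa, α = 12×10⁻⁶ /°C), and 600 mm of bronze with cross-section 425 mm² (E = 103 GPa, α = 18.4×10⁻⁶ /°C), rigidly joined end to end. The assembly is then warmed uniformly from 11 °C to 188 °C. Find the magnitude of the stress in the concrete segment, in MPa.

Free thermal expansion of the whole bar: Σ αᵢΔT Lᵢ = 10.5×10⁻⁶×177×450 + 12×10⁻⁶×177×600 + 18.4×10⁻⁶×177×600 = 4.065 mm.
Since the ends are fixed, an axial force P builds up, equal in every segment, with P · Σ Lᵢ/(AᵢEᵢ) = δ_free.
Σ Lᵢ/(AᵢEᵢ) = 450/(2500×28×10³) + 600/(1475×199×10³) + 600/(425×103×10³) = 2.218×10⁻⁵ mm/N.
P = 4.065 / 2.218×10⁻⁵ = 183300 N = 183.3 kN, compressive.
σ_{concrete} = P / A = 183300 / 2500 = 73.31 MPa.

σ ≈ 73.3 MPa (compressive)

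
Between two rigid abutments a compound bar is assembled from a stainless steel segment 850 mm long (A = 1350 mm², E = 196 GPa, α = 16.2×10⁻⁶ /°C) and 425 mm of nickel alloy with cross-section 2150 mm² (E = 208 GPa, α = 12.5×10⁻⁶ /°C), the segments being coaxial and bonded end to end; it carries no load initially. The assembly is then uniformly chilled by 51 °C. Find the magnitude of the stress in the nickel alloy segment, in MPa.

If the supports were absent, the total length change would be Σ αᵢΔT Lᵢ = 16.2×10⁻⁶×51×850 + 12.5×10⁻⁶×51×425 = 0.9732 mm.
The walls prevent any net length change, so an axial force P (same in every segment) develops. Compatibility: P · Σ Lᵢ/(AᵢEᵢ) = δ_free.
Σ Lᵢ/(AᵢEᵢ) = 850/(1350×196×10³) + 425/(2150×208×10³) = 4.163×10⁻⁶ mm/N.
So P = 0.9732 / 4.163×10⁻⁶ = 233.8 kN, tensile.
σ_{nickel alloy} = P / A = 233800 / 2150 = 108.7 MPa.

σ ≈ 109 MPa (tensile)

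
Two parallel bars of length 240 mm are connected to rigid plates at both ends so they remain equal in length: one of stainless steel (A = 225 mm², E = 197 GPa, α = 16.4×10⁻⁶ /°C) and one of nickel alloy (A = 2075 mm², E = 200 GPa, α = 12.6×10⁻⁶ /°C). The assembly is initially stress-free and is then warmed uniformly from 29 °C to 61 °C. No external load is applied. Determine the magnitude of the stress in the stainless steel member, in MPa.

σ ≈ 21.6 MPa (compressive)

The stainless steel has the larger α, so on heating it would change length more than the nickel alloy if both were free. The rigid plates force a common final length, so the stainless steel is put into compression and the nickel alloy into tension, with equal and opposite forces P (no external load).
Compatibility of the two members (thermal + elastic change equal): (α₁ − α₂)ΔT = P·[1/(A₁E₁) + 1/(A₂E₂)].
|α₁ − α₂|·ΔT = 3.8×10⁻⁶ × 32 = 0.0001216.
1/(A₁E₁) + 1/(A₂E₂) = 1/(225×197×10³) + 1/(2075×200×10³) = 2.497×10⁻⁸ N⁻¹.
P = 0.0001216 / 2.497×10⁻⁸ = 4870 N = 4.87 kN.
σ_{stainless steel} = P/A₁ = 4870/225 = 21.64 MPa, compressive.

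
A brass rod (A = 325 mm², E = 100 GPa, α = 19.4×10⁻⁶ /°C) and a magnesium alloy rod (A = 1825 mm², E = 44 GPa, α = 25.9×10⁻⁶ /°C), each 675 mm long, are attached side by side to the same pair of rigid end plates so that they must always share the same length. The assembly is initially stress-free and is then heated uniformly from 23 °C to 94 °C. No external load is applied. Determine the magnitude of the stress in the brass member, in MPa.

The magnesium alloy has the larger α, so on heating it would change length more than the brass if both were free. The rigid plates force a common final length, so the magnesium alloy is put into compression and the brass into tension, with equal and opposite forces P (no external load).
Compatibility of the two members (thermal + elastic change equal): (α₁ − α₂)ΔT = P·[1/(A₁E₁) + 1/(A₂E₂)].
|α₁ − α₂|·ΔT = 6.5×10⁻⁶ × 71 = 0.0004615.
1/(A₁E₁) + 1/(A₂E₂) = 1/(325×100×10³) + 1/(1825×44×10³) = 4.322×10⁻⁸ N⁻¹.
So P = 0.0004615 / 4.322×10⁻⁸ = 10.68 kN.
σ_{brass} = P/A₁ = 10680/325 = 32.85 MPa, tensile.

σ ≈ 32.9 MPa (tensile)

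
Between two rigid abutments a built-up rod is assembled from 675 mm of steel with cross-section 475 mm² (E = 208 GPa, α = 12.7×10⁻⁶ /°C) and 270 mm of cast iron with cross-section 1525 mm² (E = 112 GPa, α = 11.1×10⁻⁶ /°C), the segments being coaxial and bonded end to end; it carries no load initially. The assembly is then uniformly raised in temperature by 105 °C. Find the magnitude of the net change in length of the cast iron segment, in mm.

If the supports were absent, the total length change would be Σ αᵢΔT Lᵢ = 12.7×10⁻⁶×105×675 + 11.1×10⁻⁶×105×270 = 1.215 mm.
The walls prevent any net length change, so an axial force P (same in every segment) develops. Compatibility: P · Σ Lᵢ/(AᵢEᵢ) = δ_free.
The series flexibility is Σ Lᵢ/(AᵢEᵢ) = 675/(475×208×10³) + 270/(1525×112×10³) = 8.413×10⁻⁶ mm/N.
So P = 1.215 / 8.413×10⁻⁶ = 144.4 kN, compressive.
For the cast iron segment, free thermal change = 11.1×10⁻⁶×105×270 = 0.3147 mm and elastic change from P = 144400×270/(1525×112×10³) = 0.2283 mm; these oppose, so the net change is 0.0864 mm (segment lengthens).

|ΔL| ≈ 0.0864 mm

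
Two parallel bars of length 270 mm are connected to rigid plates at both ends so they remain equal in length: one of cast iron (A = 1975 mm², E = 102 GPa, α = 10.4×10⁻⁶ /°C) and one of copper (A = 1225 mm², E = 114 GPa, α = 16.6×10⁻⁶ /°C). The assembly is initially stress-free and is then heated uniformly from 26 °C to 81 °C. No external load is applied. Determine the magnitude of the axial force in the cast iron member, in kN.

The copper has the larger α, so on heating it would change length more than the cast iron if both were free. The rigid plates force a common final length, so the copper is put into compression and the cast iron into tension, with equal and opposite forces P (no external load).
Compatibility of the two members (thermal + elastic change equal): (α₁ − α₂)ΔT = P·[1/(A₁E₁) + 1/(A₂E₂)].
|α₁ − α₂|·ΔT = 6.2×10⁻⁶ × 55 = 0.000341.
1/(A₁E₁) + 1/(A₂E₂) = 1/(1975×102×10³) + 1/(1225×114×10³) = 1.212×10⁻⁸ N⁻¹.
P = 0.000341 / 1.212×10⁻⁸ = 28120 N = 28.12 kN.

P ≈ 28.1 kN (tensile in the cast iron)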